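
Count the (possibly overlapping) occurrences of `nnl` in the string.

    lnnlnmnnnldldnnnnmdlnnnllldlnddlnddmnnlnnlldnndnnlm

Sliding a length-3 window over the 51 characters (49 positions):
  position 2–4: nnl
  position 8–10: nnl
  position 22–24: nnl
  position 37–39: nnl
  position 40–42: nnl
  position 48–50: nnl

6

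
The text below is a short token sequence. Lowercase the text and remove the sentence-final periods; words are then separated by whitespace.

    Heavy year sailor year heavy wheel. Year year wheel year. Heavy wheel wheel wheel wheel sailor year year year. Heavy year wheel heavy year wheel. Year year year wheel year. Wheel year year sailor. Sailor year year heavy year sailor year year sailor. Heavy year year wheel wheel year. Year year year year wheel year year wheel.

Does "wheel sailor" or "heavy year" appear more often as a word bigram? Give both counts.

"wheel sailor": 1 occurrence
"heavy year": 5 occurrences

"heavy year" (5 vs 1)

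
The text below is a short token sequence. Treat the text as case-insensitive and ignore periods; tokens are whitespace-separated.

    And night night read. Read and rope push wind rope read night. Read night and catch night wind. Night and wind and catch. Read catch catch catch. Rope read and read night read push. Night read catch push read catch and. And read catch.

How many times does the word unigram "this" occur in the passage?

0

Scanning the 44 tokens for "this":
  (none found)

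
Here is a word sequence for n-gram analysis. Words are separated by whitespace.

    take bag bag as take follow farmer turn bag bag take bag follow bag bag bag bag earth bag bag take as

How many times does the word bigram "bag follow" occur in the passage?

Scanning the 21 overlapping bigram windows for "bag follow":
  position 12–13: bag follow

1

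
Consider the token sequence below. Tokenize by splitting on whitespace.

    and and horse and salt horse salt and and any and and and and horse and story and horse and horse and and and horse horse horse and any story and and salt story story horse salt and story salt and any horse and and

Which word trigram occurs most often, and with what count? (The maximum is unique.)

Trigram frequencies (highest first):
  and horse and: 4
  and and horse: 3
  and and and: 3
  horse salt and: 2
  horse and and: 2
  horse and salt: 1
  … (28 more, each ≤ 1)

"and horse and", 4 times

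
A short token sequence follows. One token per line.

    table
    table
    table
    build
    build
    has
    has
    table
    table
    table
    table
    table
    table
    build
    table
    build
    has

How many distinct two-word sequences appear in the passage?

7

17 tokens → 16 bigram windows in total.
Repeated bigrams (each contributes count−1 duplicates):
  table table: 7
  table build: 3
  build has: 2
9 duplicate windows → 16 − 9 = 7 distinct.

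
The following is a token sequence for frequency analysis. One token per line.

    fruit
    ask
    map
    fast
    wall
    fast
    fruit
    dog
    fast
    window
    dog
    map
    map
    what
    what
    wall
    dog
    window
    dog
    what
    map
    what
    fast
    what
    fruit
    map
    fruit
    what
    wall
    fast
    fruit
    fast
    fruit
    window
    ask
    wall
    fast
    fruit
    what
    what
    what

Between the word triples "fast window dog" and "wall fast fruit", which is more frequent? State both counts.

"wall fast fruit" (3 vs 1)

"fast window dog": 1 occurrence
"wall fast fruit": 3 occurrences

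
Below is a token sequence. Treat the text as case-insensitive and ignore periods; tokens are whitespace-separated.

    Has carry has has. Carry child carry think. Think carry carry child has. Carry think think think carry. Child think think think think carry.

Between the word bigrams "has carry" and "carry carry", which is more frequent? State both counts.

"has carry": 3 occurrences
"carry carry": 1 occurrence

"has carry" (3 vs 1)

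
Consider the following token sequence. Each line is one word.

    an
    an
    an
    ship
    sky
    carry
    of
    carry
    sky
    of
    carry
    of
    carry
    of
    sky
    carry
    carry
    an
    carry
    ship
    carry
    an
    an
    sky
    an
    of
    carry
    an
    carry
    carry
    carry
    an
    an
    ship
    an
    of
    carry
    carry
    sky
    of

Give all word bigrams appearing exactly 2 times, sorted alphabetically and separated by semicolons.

an carry; an of; an ship; carry sky; sky carry; sky of

Bigram counts meeting the condition (exactly 2 times):
  an carry: 2
  an of: 2
  an ship: 2
  carry sky: 2
  sky carry: 2
  sky of: 2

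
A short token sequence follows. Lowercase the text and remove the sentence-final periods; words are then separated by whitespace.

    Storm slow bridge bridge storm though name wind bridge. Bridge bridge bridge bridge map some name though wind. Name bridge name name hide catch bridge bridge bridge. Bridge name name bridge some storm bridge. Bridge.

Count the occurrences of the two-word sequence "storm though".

1

Scanning the 34 overlapping bigram windows for "storm though":
  position 5–6: storm though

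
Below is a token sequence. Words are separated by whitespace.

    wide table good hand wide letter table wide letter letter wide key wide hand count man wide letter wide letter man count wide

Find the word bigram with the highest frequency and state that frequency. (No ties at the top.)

"wide letter", 4 times

Bigram frequencies (highest first):
  wide letter: 4
  letter wide: 2
  wide table: 1
  table good: 1
  good hand: 1
  hand wide: 1
  … (12 more, each ≤ 1)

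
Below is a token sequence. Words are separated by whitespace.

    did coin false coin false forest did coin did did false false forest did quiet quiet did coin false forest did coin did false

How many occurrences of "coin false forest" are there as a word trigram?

Scanning the 22 overlapping trigram windows for "coin false forest":
  position 4–6: coin false forest
  position 18–20: coin false forest

2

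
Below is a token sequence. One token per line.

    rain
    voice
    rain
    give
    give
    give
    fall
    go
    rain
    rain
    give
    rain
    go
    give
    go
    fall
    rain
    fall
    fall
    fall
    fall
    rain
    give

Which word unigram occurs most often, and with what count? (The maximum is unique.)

Unigram frequencies (highest first):
  rain: 7
  give: 6
  fall: 6
  go: 3
  voice: 1

"rain", 7 times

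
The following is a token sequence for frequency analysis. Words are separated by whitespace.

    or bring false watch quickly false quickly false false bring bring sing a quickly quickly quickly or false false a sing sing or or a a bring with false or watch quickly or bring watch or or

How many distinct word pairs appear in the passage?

29

37 tokens → 36 bigram windows in total.
Repeated bigrams (each contributes count−1 duplicates):
  false false: 2
  or bring: 2
  or or: 2
  quickly false: 2
  quickly or: 2
  quickly quickly: 2
  watch quickly: 2
7 duplicate windows → 36 − 7 = 29 distinct.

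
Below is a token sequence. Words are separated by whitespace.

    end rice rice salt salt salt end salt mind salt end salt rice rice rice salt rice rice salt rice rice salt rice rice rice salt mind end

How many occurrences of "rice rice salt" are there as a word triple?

5

Scanning the 26 overlapping trigram windows for "rice rice salt":
  position 2–4: rice rice salt
  position 14–16: rice rice salt
  position 17–19: rice rice salt
  position 20–22: rice rice salt
  position 24–26: rice rice salt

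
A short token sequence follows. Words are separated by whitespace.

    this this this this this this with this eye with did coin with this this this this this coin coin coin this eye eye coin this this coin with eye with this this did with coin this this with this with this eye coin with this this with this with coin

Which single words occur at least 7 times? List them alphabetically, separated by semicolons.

coin; this; with

Unigram counts meeting the condition (at least 7 times):
  coin: 9
  this: 24
  with: 11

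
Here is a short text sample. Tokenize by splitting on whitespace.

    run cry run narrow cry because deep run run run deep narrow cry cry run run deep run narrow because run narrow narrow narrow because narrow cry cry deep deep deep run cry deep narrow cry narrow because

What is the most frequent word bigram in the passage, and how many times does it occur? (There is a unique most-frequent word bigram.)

"narrow cry", 4 times

Bigram frequencies (highest first):
  narrow cry: 4
  run narrow: 3
  deep run: 3
  run run: 3
  narrow because: 3
  run cry: 2
  … (12 more, each ≤ 2)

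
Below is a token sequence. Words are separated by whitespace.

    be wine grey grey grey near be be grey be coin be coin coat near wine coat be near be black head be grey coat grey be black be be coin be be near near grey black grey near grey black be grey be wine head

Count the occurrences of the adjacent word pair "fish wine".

Scanning the 45 overlapping bigram windows for "fish wine":
  (none found)

0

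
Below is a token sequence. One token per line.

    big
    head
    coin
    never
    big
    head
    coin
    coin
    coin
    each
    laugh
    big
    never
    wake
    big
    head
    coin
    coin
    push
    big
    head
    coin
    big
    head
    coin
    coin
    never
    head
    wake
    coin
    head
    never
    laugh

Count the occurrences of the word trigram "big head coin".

5

Scanning the 31 overlapping trigram windows for "big head coin":
  position 1–3: big head coin
  position 5–7: big head coin
  position 15–17: big head coin
  position 20–22: big head coin
  position 23–25: big head coin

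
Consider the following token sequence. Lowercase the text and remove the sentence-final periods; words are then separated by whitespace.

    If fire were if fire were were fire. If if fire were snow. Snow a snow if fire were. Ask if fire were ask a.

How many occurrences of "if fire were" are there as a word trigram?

Scanning the 23 overlapping trigram windows for "if fire were":
  position 1–3: if fire were
  position 4–6: if fire were
  position 10–12: if fire were
  position 17–19: if fire were
  position 21–23: if fire were

5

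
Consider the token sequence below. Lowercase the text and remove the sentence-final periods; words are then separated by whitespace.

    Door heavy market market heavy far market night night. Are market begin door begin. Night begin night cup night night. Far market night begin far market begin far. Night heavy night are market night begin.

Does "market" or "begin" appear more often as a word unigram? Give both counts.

"market": 7 occurrences
"begin": 6 occurrences

"market" (7 vs 6)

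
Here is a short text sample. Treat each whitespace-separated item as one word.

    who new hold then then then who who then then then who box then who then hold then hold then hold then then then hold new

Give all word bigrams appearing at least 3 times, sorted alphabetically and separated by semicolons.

Bigram counts meeting the condition (at least 3 times):
  hold then: 4
  then hold: 4
  then then: 6
  then who: 3

hold then; then hold; then then; then who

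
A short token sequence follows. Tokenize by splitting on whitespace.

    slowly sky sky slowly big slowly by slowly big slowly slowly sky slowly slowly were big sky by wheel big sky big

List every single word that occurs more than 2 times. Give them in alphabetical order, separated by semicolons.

big; sky; slowly

Unigram counts meeting the condition (more than 2 times):
  big: 5
  sky: 5
  slowly: 8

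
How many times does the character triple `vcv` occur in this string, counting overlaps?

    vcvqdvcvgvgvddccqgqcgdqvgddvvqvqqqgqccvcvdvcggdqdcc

3

Sliding a length-3 window over the 51 characters (49 positions):
  position 1–3: vcv
  position 6–8: vcv
  position 39–41: vcv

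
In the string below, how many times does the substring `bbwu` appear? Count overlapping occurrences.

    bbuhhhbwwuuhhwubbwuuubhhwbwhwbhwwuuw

1

Sliding a length-4 window over the 36 characters (33 positions):
  position 16–19: bbwu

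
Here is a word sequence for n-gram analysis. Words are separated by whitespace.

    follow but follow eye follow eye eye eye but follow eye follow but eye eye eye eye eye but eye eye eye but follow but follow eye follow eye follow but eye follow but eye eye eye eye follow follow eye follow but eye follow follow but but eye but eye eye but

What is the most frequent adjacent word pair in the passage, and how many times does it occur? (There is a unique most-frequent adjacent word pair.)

Bigram frequencies (highest first):
  eye eye: 12
  eye follow: 8
  follow but: 7
  but eye: 7
  follow eye: 6
  eye but: 5
  … (3 more, each ≤ 4)

"eye eye", 12 times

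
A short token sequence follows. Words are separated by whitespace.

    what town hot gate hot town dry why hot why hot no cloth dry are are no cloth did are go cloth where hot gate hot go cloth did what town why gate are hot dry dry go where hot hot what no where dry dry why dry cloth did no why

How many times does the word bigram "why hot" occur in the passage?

2

Scanning the 51 overlapping bigram windows for "why hot":
  position 8–9: why hot
  position 10–11: why hot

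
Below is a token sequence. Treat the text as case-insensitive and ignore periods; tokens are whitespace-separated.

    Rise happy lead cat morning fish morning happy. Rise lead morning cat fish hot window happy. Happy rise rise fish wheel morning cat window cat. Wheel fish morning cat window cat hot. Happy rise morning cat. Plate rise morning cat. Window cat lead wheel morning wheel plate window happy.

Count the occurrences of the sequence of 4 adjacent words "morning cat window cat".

Scanning the 46 overlapping 4-gram windows for "morning cat window cat":
  position 22–25: morning cat window cat
  position 28–31: morning cat window cat
  position 39–42: morning cat window cat

3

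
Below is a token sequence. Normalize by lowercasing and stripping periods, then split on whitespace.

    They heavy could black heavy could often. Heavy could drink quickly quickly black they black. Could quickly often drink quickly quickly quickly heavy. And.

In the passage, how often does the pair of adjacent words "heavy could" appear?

3

Scanning the 23 overlapping bigram windows for "heavy could":
  position 2–3: heavy could
  position 5–6: heavy could
  position 8–9: heavy could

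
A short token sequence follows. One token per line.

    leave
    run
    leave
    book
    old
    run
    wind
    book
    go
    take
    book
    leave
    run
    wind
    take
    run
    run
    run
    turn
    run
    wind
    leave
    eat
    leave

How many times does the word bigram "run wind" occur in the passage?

3

Scanning the 23 overlapping bigram windows for "run wind":
  position 6–7: run wind
  position 13–14: run wind
  position 20–21: run wind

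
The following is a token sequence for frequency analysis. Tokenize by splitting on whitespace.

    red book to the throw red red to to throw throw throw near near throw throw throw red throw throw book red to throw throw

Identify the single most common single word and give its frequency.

"throw", 11 times

Unigram frequencies (highest first):
  throw: 11
  red: 5
  to: 4
  book: 2
  near: 2
  the: 1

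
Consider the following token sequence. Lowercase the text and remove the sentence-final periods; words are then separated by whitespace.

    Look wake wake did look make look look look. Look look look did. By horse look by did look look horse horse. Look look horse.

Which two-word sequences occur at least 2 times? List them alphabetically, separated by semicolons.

Bigram counts meeting the condition (at least 2 times):
  did look: 2
  horse look: 2
  look horse: 2
  look look: 7

did look; horse look; look horse; look look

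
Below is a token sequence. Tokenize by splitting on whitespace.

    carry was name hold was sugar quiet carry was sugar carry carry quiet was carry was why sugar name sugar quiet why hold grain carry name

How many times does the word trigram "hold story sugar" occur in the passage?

Scanning the 24 overlapping trigram windows for "hold story sugar":
  (none found)

0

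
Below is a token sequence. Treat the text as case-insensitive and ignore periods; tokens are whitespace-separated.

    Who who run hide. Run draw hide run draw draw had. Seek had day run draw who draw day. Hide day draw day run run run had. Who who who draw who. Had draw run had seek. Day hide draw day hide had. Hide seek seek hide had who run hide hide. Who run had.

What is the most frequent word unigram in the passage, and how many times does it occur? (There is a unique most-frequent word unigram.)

Unigram frequencies (highest first):
  run: 10
  who: 9
  hide: 9
  draw: 9
  had: 8
  day: 6
  … (1 more, each ≤ 4)

"run", 10 times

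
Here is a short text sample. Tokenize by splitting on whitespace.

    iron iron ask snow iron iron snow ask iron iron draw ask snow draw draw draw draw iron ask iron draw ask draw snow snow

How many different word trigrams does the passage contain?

25 tokens → 23 trigram windows in total.
Repeated trigrams (each contributes count−1 duplicates):
  draw draw draw: 2
  iron draw ask: 2
2 duplicate windows → 23 − 2 = 21 distinct.

21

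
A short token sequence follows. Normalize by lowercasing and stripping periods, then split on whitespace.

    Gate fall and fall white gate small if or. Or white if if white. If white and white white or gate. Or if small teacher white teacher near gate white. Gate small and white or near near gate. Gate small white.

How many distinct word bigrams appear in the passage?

32

41 tokens → 40 bigram windows in total.
Repeated bigrams (each contributes count−1 duplicates):
  gate small: 3
  and white: 2
  if white: 2
  near gate: 2
  white gate: 2
  white if: 2
  white or: 2
8 duplicate windows → 40 − 8 = 32 distinct.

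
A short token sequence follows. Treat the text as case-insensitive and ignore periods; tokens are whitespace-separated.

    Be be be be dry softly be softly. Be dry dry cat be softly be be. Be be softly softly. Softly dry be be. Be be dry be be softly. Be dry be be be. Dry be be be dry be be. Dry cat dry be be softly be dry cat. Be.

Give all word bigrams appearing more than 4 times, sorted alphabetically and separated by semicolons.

be be; be dry; be softly; dry be; softly be

Bigram counts meeting the condition (more than 4 times):
  be be: 16
  be dry: 8
  be softly: 5
  dry be: 6
  softly be: 5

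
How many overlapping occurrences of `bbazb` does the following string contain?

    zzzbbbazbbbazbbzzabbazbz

Sliding a length-5 window over the 24 characters (20 positions):
  position 5–9: bbazb
  position 10–14: bbazb
  position 19–23: bbazb

3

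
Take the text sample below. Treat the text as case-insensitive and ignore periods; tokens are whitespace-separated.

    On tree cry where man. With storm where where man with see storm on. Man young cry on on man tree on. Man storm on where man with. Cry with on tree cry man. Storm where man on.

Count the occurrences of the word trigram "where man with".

Scanning the 36 overlapping trigram windows for "where man with":
  position 4–6: where man with
  position 9–11: where man with
  position 26–28: where man with

3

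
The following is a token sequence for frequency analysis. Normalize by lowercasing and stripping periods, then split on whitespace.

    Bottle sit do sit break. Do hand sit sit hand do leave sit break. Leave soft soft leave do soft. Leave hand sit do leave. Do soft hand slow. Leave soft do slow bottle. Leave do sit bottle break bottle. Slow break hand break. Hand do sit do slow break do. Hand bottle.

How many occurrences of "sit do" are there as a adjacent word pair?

3

Scanning the 52 overlapping bigram windows for "sit do":
  position 2–3: sit do
  position 23–24: sit do
  position 47–48: sit do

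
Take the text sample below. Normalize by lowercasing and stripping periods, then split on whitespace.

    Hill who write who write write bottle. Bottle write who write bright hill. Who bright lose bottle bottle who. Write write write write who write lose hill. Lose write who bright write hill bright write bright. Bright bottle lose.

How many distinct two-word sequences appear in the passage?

39 tokens → 38 bigram windows in total.
Repeated bigrams (each contributes count−1 duplicates):
  who write: 5
  write who: 4
  write write: 4
  bottle bottle: 2
  bright write: 2
  hill who: 2
  who bright: 2
  write bright: 2
15 duplicate windows → 38 − 15 = 23 distinct.

23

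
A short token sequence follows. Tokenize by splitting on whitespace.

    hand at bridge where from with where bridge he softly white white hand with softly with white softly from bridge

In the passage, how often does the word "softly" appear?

Scanning the 20 tokens for "softly":
  position 10: softly
  position 15: softly
  position 18: softly

3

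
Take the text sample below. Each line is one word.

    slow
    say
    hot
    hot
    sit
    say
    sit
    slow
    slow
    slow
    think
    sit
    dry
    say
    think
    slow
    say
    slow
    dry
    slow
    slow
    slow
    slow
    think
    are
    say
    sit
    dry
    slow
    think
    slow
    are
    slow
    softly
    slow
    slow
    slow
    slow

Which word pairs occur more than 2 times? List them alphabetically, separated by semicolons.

Bigram counts meeting the condition (more than 2 times):
  slow slow: 8
  slow think: 3

slow slow; slow think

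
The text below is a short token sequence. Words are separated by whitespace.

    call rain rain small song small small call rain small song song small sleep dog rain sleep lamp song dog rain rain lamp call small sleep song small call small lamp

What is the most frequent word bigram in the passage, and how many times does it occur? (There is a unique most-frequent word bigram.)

"song small", 3 times

Bigram frequencies (highest first):
  song small: 3
  call rain: 2
  rain rain: 2
  rain small: 2
  small song: 2
  small call: 2
  … (14 more, each ≤ 2)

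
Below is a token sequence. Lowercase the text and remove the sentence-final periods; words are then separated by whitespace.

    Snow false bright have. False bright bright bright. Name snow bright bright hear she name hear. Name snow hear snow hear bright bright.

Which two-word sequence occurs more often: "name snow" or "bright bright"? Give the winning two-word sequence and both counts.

"name snow": 2 occurrences
"bright bright": 4 occurrences

"bright bright" (4 vs 2)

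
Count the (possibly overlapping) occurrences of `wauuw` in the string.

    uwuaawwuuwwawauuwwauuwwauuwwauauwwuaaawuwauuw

4

Sliding a length-5 window over the 45 characters (41 positions):
  position 13–17: wauuw
  position 18–22: wauuw
  position 23–27: wauuw
  position 41–45: wauuw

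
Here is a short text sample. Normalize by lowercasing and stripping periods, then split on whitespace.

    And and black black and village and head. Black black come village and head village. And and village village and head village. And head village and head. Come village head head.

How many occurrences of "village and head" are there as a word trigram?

5

Scanning the 29 overlapping trigram windows for "village and head":
  position 6–8: village and head
  position 12–14: village and head
  position 19–21: village and head
  position 22–24: village and head
  position 25–27: village and head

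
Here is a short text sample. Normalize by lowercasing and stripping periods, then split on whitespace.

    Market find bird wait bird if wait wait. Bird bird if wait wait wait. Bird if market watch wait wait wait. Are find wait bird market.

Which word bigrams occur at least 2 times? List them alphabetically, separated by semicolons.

Bigram counts meeting the condition (at least 2 times):
  bird if: 3
  if wait: 2
  wait bird: 4
  wait wait: 5

bird if; if wait; wait bird; wait wait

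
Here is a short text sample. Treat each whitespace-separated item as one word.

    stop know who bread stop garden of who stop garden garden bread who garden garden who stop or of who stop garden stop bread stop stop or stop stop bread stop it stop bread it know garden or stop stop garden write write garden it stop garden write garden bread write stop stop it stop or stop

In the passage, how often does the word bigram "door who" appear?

0

Scanning the 56 overlapping bigram windows for "door who":
  (none found)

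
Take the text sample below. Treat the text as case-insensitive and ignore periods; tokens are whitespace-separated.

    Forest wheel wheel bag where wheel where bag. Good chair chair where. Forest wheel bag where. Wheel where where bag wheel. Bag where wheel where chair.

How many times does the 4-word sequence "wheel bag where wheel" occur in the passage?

3

Scanning the 23 overlapping 4-gram windows for "wheel bag where wheel":
  position 3–6: wheel bag where wheel
  position 14–17: wheel bag where wheel
  position 21–24: wheel bag where wheel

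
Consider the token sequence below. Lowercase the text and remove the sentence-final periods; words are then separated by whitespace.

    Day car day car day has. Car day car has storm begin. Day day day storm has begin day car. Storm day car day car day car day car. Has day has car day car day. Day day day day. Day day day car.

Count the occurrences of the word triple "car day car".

Scanning the 42 overlapping trigram windows for "car day car":
  position 2–4: car day car
  position 7–9: car day car
  position 23–25: car day car
  position 25–27: car day car
  position 27–29: car day car
  position 33–35: car day car

6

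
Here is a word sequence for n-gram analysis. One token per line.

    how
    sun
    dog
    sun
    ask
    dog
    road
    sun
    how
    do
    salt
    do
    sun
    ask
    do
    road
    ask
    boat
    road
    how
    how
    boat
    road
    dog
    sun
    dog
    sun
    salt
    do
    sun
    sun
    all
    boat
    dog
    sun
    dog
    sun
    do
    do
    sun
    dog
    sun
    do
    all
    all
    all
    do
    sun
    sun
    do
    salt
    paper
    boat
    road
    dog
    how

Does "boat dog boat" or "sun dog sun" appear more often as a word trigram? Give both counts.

"sun dog sun" (4 vs 0)

"boat dog boat": 0 occurrences
"sun dog sun": 4 occurrences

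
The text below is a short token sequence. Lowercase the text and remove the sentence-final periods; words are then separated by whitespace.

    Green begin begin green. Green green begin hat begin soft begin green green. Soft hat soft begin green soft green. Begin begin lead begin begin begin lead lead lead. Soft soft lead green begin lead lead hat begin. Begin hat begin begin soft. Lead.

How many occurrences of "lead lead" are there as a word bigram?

Scanning the 43 overlapping bigram windows for "lead lead":
  position 27–28: lead lead
  position 28–29: lead lead
  position 35–36: lead lead

3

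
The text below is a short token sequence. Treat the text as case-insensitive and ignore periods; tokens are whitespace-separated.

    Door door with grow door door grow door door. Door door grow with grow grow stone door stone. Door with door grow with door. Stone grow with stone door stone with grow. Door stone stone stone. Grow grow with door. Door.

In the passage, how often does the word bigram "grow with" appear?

Scanning the 40 overlapping bigram windows for "grow with":
  position 12–13: grow with
  position 22–23: grow with
  position 26–27: grow with
  position 38–39: grow with

4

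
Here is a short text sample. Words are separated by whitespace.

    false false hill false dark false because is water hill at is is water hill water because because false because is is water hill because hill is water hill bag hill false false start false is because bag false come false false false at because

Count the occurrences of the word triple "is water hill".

4

Scanning the 43 overlapping trigram windows for "is water hill":
  position 8–10: is water hill
  position 13–15: is water hill
  position 22–24: is water hill
  position 27–29: is water hill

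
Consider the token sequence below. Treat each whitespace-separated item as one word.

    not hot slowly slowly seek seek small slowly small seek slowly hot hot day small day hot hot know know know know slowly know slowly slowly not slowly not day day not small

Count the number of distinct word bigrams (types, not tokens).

33 tokens → 32 bigram windows in total.
Repeated bigrams (each contributes count−1 duplicates):
  know know: 3
  hot hot: 2
  know slowly: 2
  slowly not: 2
  slowly slowly: 2
6 duplicate windows → 32 − 6 = 26 distinct.

26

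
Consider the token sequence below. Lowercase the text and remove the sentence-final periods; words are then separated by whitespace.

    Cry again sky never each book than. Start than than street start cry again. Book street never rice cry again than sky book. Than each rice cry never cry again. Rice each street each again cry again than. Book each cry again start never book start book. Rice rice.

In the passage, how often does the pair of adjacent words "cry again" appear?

Scanning the 48 overlapping bigram windows for "cry again":
  position 1–2: cry again
  position 13–14: cry again
  position 19–20: cry again
  position 29–30: cry again
  position 36–37: cry again
  position 41–42: cry again

6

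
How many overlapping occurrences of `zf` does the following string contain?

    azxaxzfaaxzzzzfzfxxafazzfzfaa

5

Sliding a length-2 window over the 29 characters (28 positions):
  position 6–7: zf
  position 14–15: zf
  position 16–17: zf
  position 24–25: zf
  position 26–27: zf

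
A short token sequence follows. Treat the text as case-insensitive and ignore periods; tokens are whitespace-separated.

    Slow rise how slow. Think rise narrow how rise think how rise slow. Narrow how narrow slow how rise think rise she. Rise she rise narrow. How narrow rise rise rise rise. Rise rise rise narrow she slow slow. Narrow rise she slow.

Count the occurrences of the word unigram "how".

6

Scanning the 43 tokens for "how":
  position 3: how
  position 8: how
  position 11: how
  position 15: how
  position 18: how
  position 27: how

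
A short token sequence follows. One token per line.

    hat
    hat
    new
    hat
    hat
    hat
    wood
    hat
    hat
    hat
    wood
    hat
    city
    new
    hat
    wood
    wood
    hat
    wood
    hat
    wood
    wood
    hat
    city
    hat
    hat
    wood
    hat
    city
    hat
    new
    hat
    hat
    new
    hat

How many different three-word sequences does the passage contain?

35 tokens → 33 trigram windows in total.
Repeated trigrams (each contributes count−1 duplicates):
  hat wood hat: 4
  hat hat wood: 3
  hat new hat: 3
  wood hat city: 3
  hat city hat: 2
  hat hat hat: 2
  hat hat new: 2
  hat wood wood: 2
  … (3 more repeated)
16 duplicate windows → 33 − 16 = 17 distinct.

17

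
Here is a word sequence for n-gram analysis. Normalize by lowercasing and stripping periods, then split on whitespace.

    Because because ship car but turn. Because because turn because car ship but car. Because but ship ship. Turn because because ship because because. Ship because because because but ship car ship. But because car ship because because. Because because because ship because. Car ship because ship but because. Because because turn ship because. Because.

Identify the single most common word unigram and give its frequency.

Unigram frequencies (highest first):
  because: 26
  ship: 13
  car: 6
  but: 6
  turn: 4

"because", 26 times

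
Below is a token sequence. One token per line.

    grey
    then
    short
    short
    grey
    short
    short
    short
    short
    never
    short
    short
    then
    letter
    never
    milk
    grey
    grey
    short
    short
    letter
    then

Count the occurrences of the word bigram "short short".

6

Scanning the 21 overlapping bigram windows for "short short":
  position 3–4: short short
  position 6–7: short short
  position 7–8: short short
  position 8–9: short short
  position 11–12: short short
  position 19–20: short short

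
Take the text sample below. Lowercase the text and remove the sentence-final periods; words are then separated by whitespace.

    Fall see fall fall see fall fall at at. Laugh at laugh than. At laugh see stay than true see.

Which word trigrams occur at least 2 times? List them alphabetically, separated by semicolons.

Trigram counts meeting the condition (at least 2 times):
  fall see fall: 2
  see fall fall: 2

fall see fall; see fall fall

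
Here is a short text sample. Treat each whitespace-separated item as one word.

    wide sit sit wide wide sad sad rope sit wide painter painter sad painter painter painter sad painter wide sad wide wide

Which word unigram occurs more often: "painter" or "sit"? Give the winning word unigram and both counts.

"painter": 6 occurrences
"sit": 3 occurrences

"painter" (6 vs 3)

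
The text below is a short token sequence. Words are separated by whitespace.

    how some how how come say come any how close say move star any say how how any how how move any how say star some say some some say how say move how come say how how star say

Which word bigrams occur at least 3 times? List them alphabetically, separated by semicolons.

any how; how how; say how

Bigram counts meeting the condition (at least 3 times):
  any how: 3
  how how: 4
  say how: 3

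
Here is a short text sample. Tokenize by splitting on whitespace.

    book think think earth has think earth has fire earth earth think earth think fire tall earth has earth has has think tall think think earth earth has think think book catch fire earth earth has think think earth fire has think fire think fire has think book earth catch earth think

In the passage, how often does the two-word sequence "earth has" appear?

6

Scanning the 51 overlapping bigram windows for "earth has":
  position 4–5: earth has
  position 7–8: earth has
  position 17–18: earth has
  position 19–20: earth has
  position 27–28: earth has
  position 35–36: earth has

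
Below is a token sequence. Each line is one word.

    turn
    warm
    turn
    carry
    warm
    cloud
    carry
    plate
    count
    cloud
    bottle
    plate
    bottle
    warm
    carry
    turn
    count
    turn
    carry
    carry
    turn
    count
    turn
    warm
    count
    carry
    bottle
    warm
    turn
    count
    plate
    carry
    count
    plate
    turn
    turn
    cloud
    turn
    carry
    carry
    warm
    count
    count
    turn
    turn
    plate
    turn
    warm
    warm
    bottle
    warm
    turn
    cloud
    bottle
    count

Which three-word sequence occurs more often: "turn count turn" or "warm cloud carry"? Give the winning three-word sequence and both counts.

"turn count turn" (2 vs 1)

"turn count turn": 2 occurrences
"warm cloud carry": 1 occurrence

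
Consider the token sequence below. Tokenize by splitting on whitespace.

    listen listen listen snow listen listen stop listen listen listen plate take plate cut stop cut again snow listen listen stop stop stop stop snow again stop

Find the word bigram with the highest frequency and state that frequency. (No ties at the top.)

Bigram frequencies (highest first):
  listen listen: 6
  stop stop: 3
  snow listen: 2
  listen stop: 2
  listen snow: 1
  stop listen: 1
  … (11 more, each ≤ 1)

"listen listen", 6 times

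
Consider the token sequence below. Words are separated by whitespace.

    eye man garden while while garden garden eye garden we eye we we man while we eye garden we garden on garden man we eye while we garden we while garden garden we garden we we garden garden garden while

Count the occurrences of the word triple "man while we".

1

Scanning the 38 overlapping trigram windows for "man while we":
  position 14–16: man while we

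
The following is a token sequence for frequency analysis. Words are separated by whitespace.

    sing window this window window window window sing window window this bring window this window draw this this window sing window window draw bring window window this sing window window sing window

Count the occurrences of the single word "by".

Scanning the 32 tokens for "by":
  (none found)

0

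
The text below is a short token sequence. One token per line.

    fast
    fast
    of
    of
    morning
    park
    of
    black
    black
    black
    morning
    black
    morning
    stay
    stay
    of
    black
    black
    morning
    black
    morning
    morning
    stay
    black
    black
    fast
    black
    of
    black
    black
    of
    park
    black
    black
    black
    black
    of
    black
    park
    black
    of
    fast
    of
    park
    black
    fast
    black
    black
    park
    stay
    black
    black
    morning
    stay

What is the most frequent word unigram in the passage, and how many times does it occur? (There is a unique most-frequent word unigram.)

"black", 23 times

Unigram frequencies (highest first):
  black: 23
  of: 9
  morning: 7
  fast: 5
  park: 5
  stay: 5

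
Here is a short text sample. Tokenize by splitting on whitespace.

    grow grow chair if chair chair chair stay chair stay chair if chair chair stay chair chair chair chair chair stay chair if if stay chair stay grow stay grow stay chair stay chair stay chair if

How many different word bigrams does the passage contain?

37 tokens → 36 bigram windows in total.
Repeated bigrams (each contributes count−1 duplicates):
  stay chair: 8
  chair chair: 7
  chair stay: 7
  chair if: 4
  grow stay: 2
  if chair: 2
  stay grow: 2
25 duplicate windows → 36 − 25 = 11 distinct.

11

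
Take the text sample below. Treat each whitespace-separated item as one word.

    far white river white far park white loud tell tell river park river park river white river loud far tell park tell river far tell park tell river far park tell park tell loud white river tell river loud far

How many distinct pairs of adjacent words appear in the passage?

40 tokens → 39 bigram windows in total.
Repeated bigrams (each contributes count−1 duplicates):
  park tell: 4
  tell river: 4
  tell park: 3
  white river: 3
  far park: 2
  far tell: 2
  loud far: 2
  park river: 2
  … (4 more repeated)
18 duplicate windows → 39 − 18 = 21 distinct.

21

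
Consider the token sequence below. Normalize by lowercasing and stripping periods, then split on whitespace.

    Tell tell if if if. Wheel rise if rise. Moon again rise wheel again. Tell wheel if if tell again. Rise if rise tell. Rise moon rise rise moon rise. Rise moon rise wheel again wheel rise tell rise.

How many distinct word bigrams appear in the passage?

22

39 tokens → 38 bigram windows in total.
Repeated bigrams (each contributes count−1 duplicates):
  rise moon: 4
  if if: 3
  moon rise: 3
  again rise: 2
  if rise: 2
  rise if: 2
  rise rise: 2
  rise tell: 2
  … (4 more repeated)
16 duplicate windows → 38 − 16 = 22 distinct.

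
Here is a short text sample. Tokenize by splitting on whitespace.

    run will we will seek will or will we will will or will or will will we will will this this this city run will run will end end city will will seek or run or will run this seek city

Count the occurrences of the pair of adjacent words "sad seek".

0

Scanning the 40 overlapping bigram windows for "sad seek":
  (none found)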